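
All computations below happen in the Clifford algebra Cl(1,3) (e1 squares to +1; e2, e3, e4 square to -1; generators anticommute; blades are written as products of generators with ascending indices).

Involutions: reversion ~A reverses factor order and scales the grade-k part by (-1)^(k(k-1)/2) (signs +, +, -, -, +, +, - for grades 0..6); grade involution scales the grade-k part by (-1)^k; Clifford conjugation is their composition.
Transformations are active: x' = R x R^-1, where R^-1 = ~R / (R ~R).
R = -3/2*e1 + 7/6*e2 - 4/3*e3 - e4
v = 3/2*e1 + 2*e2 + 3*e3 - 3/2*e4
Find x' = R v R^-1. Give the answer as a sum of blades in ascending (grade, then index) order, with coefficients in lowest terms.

~R = -3/2*e1 + 7/6*e2 - 4/3*e3 - e4, and R ~R = -17/9, so R^-1 = ~R / (-17/9).
R v = -25/12 - 19/4*e1 e2 - 5/2*e1 e3 + 15/4*e1 e4 + 37/6*e2 e3 + 1/4*e2 e4 + 5*e3 e4
Answer: -327/68*e1 + 39/68*e2 - 101/17*e3 - 12/17*e4


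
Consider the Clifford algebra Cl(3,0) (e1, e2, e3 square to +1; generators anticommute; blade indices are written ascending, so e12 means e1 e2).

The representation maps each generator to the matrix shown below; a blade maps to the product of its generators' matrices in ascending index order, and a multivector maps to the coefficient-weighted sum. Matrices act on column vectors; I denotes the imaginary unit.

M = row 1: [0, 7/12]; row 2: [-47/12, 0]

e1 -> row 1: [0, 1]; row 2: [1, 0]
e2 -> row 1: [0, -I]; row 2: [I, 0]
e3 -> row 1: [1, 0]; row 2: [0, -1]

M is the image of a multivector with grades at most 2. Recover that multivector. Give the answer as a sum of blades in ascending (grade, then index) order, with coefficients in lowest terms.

Method: 1, rho(e1), rho(e2), rho(e3) form a trace-orthogonal basis of the 2x2 complex matrices (tr(X Y) = 2 if X = Y, else 0), so M = m0*1 + m1*rho(e1) + m2*rho(e2) + m3*rho(e3) with m0 = tr(M)/2 = 0, m1 = tr(M rho(e1))/2 = -5/3, m2 = tr(M rho(e2))/2 = 9*I/4, m3 = tr(M rho(e3))/2 = 0.
Multiplying table entries, the bivector images are rho(e12) = I*rho(e3), rho(e13) = -I*rho(e2), rho(e23) = I*rho(e1); with real blade coefficients the real parts of m0..m3 are the coefficients of 1, e1, e2, e3 and the imaginary parts give the bivectors (e23: Im m1, e13: -Im m2, e12: Im m3).
Answer: -5/3*e1 - 9/4*e13


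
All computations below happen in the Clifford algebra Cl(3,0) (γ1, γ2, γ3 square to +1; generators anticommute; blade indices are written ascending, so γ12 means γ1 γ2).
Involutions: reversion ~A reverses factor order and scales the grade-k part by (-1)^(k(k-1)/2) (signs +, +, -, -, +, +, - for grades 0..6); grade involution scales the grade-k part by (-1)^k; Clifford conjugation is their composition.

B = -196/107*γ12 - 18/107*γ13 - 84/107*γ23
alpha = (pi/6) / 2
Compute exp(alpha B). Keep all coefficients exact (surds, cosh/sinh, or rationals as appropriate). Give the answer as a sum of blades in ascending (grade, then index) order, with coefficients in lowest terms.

B^2 term by term: the squares give (-196/107)^2*(γ12)^2 + (-18/107)^2*(γ13)^2 + (-84/107)^2*(γ23)^2 = 38416/11449*(-1) + 324/11449*(-1) + 7056/11449*(-1) = -4 (each basis 2-blade squares to minus the product of its generators' squares); cross terms between blades sharing an index anticommute and cancel. So B^2 = -4.
B^2 = -4 — B^2 < 0, so the exponential closes trigonometrically: l = 2, alpha*l = pi/6, so exp(alpha B) = cos(pi/6) + (sin(pi/6)/2)*B = sqrt(3)/2 + (1/4)*B.
Answer: sqrt(3)/2 - 49/107*γ12 - 9/214*γ13 - 21/107*γ23


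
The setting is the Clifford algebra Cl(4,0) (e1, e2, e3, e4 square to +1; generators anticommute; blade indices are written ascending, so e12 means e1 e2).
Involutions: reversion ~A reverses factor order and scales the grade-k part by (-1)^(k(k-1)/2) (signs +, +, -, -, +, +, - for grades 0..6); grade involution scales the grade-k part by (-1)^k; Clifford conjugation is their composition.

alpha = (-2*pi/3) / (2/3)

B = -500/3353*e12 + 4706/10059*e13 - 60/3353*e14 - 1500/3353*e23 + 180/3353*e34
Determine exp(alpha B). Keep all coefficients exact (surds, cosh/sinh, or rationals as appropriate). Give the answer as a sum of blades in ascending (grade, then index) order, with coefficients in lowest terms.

B^2 term by term: the squares give (-500/3353)^2*(e12)^2 + (4706/10059)^2*(e13)^2 + (-60/3353)^2*(e14)^2 + (-1500/3353)^2*(e23)^2 + (180/3353)^2*(e34)^2 = 250000/11242609*(-1) + 22146436/101183481*(-1) + 3600/11242609*(-1) + 2250000/11242609*(-1) + 32400/11242609*(-1) = -4/9 (each basis 2-blade squares to minus the product of its generators' squares); cross terms between blades sharing an index anticommute and cancel; the commuting (index-disjoint) pairs give grade-4 terms 2*c*c'*(blade product), which cancel blade by blade — e1234: -180000/11242609 + 180000/11242609 = 0 — confirming B is simple. So B^2 = -4/9.
B^2 = -4/9 — a negative square means the series sums to a rotation: l = 2/3, alpha*l = -2*pi/3, so exp(alpha B) = cos(-2*pi/3) + (sin(-2*pi/3)/(2/3))*B = -1/2 + (-3*sqrt(3)/4)*B.
Answer: -1/2 + 375*sqrt(3)/3353*e12 - 2353*sqrt(3)/6706*e13 + 45*sqrt(3)/3353*e14 + 1125*sqrt(3)/3353*e23 - 135*sqrt(3)/3353*e34


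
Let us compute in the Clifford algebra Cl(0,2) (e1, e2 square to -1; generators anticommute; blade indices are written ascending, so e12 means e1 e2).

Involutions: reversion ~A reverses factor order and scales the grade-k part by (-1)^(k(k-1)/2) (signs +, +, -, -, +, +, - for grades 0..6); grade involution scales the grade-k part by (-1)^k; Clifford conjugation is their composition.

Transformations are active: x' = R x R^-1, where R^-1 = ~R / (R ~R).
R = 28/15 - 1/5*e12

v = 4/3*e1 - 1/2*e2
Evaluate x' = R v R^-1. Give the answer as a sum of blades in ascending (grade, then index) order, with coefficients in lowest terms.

~R = 28/15 + 1/5*e12, and R ~R = 793/225, so R^-1 = ~R / (793/225).
R v = 43/18*e1 - 6/5*e2
Answer: 2848/2379*e1 - 1223/1586*e2


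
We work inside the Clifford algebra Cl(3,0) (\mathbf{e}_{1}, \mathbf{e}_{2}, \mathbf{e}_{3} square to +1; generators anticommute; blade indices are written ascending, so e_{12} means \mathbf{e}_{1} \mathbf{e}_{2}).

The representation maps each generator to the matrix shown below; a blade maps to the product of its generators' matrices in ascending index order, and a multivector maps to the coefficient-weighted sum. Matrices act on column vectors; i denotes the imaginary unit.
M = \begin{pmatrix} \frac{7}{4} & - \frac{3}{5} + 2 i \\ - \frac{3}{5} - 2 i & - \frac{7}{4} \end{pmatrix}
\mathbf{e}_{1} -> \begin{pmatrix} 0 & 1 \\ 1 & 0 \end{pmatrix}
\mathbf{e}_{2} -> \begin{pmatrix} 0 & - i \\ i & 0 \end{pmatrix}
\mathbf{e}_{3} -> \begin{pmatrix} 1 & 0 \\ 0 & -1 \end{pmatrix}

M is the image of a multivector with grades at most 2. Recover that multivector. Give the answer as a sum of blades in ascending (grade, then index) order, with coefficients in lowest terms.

Method: 1, rho(e_{1}), rho(e_{2}), rho(e_{3}) form a trace-orthogonal basis of the 2x2 complex matrices (tr(X Y) = 2 if X = Y, else 0), so M = m0*1 + m1*rho(e_{1}) + m2*rho(e_{2}) + m3*rho(e_{3}) with m0 = tr(M)/2 = 0, m1 = tr(M rho(e_{1}))/2 = - \frac{3}{5}, m2 = tr(M rho(e_{2}))/2 = -2, m3 = tr(M rho(e_{3}))/2 = \frac{7}{4}.
Multiplying table entries, the bivector images are rho(e_{12}) = i*rho(e_{3}), rho(e_{13}) = -i*rho(e_{2}), rho(e_{23}) = i*rho(e_{1}); with real blade coefficients the real parts of m0..m3 are the coefficients of 1, e_{1}, e_{2}, e_{3} and the imaginary parts give the bivectors (e_{23}: Im m1, e_{13}: -Im m2, e_{12}: Im m3).
Answer: -\frac{3}{5} e_{1} - 2 e_{2} + \frac{7}{4} e_{3}


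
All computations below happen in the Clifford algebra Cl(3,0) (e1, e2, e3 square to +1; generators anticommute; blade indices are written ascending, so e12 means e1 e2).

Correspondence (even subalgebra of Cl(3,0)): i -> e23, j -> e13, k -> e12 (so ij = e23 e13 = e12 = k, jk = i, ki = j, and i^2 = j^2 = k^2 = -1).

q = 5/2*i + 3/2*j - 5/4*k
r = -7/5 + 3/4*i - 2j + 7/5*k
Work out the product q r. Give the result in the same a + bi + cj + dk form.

In blades: q = -5/4*e12 + 3/2*e13 + 5/2*e23, r = -7/5 + 7/5*e12 - 2*e13 + 3/4*e23.
Distribute q over r term by term (generator squares from the signature, products reordered to ascending indices): (-5/4*e12)*r = 7/4 + 7/4*e12 - 15/16*e13 - 5/2*e23; (3/2*e13)*r = 3 - 9/8*e12 - 21/10*e13 + 21/10*e23; (5/2*e23)*r = -15/8 - 5*e12 - 7/2*e13 - 7/2*e23.
Sum: 23/8 - 35/8*e12 - 523/80*e13 - 39/10*e23; translating back through the correspondence:
Answer: 23/8 - 39/10*i - 523/80*j - 35/8*k


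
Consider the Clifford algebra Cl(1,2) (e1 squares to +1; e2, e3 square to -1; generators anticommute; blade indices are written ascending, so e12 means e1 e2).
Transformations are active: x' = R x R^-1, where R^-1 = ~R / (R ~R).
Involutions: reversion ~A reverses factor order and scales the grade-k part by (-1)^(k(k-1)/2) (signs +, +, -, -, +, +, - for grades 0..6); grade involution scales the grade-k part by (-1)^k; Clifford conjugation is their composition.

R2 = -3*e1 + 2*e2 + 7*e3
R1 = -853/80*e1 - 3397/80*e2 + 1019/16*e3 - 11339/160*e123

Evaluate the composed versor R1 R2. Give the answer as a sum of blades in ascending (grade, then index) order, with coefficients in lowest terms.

Distribute over the terms of R2 (each basis-blade product reordered to ascending indices, repeated generators contracted through their squares):
R1 (-3*e1) = 2559/80 - 10191/80*e12 + 3057/16*e13 + 34017/160*e23
R1 (2*e2) = 3397/40 - 853/40*e12 - 11339/80*e13 - 1019/8*e23
R1 (7*e3) = -7133/16 + 79373/160*e12 - 5971/80*e13 - 23779/80*e23
Summing the partial products and collecting blades:
Answer: -3289/10 + 55579/160*e12 - 405/16*e13 - 33921/160*e23


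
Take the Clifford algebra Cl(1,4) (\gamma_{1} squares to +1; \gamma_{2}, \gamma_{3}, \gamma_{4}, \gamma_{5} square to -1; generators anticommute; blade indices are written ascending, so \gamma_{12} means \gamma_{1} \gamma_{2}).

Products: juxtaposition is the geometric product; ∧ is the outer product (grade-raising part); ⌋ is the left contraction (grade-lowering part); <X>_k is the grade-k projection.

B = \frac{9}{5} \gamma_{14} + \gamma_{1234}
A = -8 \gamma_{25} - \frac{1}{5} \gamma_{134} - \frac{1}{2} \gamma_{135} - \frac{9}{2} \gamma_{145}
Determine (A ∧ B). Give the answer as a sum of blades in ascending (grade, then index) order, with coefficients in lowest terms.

step 1: \frac{72}{5} \gamma_{1245}
Answer: \frac{72}{5} \gamma_{1245}


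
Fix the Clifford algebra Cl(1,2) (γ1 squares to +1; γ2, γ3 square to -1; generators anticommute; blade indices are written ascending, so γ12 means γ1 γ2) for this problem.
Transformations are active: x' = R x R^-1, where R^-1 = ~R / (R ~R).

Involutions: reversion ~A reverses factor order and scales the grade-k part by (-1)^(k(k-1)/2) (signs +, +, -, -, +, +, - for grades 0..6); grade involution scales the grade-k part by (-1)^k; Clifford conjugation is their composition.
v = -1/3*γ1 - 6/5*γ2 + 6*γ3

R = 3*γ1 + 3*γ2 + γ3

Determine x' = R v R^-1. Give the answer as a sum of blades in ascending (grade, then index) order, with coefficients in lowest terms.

~R = 3*γ1 + 3*γ2 + γ3, and R ~R = -1, so R^-1 = ~R / (-1).
R v = -17/5 - 13/5*γ12 + 55/3*γ13 + 96/5*γ23
Answer: 311/15*γ1 + 108/5*γ2 + 4/5*γ3


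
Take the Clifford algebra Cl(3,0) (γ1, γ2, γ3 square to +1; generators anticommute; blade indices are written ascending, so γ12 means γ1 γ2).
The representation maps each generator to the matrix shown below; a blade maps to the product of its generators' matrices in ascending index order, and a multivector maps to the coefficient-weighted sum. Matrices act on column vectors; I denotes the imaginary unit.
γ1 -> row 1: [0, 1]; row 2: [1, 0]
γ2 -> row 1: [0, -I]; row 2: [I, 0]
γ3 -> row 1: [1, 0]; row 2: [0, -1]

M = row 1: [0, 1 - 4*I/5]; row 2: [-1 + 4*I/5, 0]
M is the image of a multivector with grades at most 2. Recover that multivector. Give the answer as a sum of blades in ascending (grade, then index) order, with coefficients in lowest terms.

Method: 1, rho(γ1), rho(γ2), rho(γ3) form a trace-orthogonal basis of the 2x2 complex matrices (tr(X Y) = 2 if X = Y, else 0), so M = m0*1 + m1*rho(γ1) + m2*rho(γ2) + m3*rho(γ3) with m0 = tr(M)/2 = 0, m1 = tr(M rho(γ1))/2 = 0, m2 = tr(M rho(γ2))/2 = 4/5 + I, m3 = tr(M rho(γ3))/2 = 0.
Multiplying table entries, the bivector images are rho(γ12) = I*rho(γ3), rho(γ13) = -I*rho(γ2), rho(γ23) = I*rho(γ1); with real blade coefficients the real parts of m0..m3 are the coefficients of 1, γ1, γ2, γ3 and the imaginary parts give the bivectors (γ23: Im m1, γ13: -Im m2, γ12: Im m3).
Answer: 4/5*γ2 - γ13


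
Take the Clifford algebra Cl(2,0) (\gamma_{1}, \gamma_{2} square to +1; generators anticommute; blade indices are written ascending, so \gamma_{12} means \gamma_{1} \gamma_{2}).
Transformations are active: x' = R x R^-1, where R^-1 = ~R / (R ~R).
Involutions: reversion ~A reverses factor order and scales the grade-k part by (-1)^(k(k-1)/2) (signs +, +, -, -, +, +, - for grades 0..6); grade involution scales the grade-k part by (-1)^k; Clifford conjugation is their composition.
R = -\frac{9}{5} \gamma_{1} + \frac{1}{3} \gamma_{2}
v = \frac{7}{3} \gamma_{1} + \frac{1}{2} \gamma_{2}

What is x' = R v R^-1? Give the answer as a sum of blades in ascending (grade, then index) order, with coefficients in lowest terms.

~R = -\frac{9}{5} \gamma_{1} + \frac{1}{3} \gamma_{2}, and R ~R = \frac{754}{225}, so R^-1 = ~R / (\frac{754}{225}).
R v = -\frac{121}{30} - \frac{151}{90} \gamma_{12}
Answer: \frac{4523}{2262} \gamma_{1} - \frac{491}{377} \gamma_{2}


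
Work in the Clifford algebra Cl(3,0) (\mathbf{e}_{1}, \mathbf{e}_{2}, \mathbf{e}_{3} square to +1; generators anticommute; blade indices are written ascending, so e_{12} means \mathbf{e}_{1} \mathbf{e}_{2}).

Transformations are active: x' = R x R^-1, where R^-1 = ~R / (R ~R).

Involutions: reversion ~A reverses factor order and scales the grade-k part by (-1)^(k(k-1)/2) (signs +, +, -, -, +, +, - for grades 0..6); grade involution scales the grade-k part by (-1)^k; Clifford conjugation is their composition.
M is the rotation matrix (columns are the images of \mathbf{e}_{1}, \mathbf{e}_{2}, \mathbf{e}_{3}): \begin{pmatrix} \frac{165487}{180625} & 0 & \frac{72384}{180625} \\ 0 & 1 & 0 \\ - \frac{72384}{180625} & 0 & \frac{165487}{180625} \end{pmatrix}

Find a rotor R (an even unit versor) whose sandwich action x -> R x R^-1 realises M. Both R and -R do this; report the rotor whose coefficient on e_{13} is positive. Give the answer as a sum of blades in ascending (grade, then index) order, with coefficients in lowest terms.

Method: write R = a + b12*e_{12} + b13*e_{13} + b23*e_{23} with a^2 + b12^2 + b13^2 + b23^2 = 1 (so R^-1 = ~R). Expanding the columns R e_j ~R gives tr M = 4a^2 - 1 and, from the antisymmetric part, M21 - M12 = -4a*b12, M13 - M31 = 4a*b13, M32 - M23 = -4a*b23.
Here tr M = \frac{511599}{180625}, so a^2 = (1 + tr M)/4 = \frac{173056}{180625} and a = ±\frac{416}{425}. Taking a = \frac{416}{425}: M21 - M12 = 0, M13 - M31 = \frac{144768}{180625}, M32 - M23 = 0, giving b12 = 0, b13 = \frac{87}{425}, b23 = 0, i.e. R = \frac{416}{425} + \frac{87}{425} e_{13}.
Its e_{13} coefficient is already positive.
Answer: \frac{416}{425} + \frac{87}{425} e_{13}. Key observation: the double cover Spin(3) -> SO(3) sends R and -R to the same matrix (trace \frac{511599}{180625} here), so the stated sign of the e_{13} coefficient is what selects one sheet.


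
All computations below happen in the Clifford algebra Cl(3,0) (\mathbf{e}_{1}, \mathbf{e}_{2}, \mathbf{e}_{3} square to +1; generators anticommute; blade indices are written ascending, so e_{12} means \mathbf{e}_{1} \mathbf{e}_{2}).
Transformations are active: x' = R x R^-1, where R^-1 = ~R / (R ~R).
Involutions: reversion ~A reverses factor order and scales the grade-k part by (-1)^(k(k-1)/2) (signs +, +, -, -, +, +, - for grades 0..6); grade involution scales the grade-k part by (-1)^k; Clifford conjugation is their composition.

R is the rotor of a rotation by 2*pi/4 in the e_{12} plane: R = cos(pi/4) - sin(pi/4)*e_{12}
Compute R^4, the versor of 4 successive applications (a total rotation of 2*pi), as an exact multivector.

The rotor phase is half the rotation angle and phases add under composition, so 4 steps in the e_{12} plane accumulate phase 4*(pi/4) = \pi: R^4 = cos(\pi) - sin(\pi)*e_{12}.
cos(\pi) = -1 and sin(\pi) = 0, so R^4 = -1. The total rotation 2*pi is 1 full turn, so every vector returns to itself, yet the rotor is -1, on the OTHER sheet of the double cover (an odd number of 2*pi turns).
Answer: -1


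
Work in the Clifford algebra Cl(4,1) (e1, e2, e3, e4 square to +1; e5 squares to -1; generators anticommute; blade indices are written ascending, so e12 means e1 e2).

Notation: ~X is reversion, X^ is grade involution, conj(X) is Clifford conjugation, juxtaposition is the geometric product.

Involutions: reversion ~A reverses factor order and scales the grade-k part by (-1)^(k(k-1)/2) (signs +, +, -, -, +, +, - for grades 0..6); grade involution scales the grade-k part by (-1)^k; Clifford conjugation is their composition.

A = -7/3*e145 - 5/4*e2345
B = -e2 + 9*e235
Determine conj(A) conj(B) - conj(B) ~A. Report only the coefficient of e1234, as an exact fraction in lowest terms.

first term: -45/4*e4 + 5/4*e345 + 21*e1234 - 7/3*e1245
second term: 45/4*e4 - 5/4*e345 - 21*e1234 - 7/3*e1245
Answer: 42


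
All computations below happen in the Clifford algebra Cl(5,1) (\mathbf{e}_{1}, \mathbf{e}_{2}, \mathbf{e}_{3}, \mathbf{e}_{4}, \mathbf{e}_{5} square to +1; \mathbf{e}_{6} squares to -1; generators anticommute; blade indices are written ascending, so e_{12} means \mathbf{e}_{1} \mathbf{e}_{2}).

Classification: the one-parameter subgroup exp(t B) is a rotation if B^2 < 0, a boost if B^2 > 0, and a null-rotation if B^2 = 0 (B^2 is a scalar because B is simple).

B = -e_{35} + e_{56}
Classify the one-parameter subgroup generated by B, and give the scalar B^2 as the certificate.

B^2 term by term: the squares give (-1)^2*(e_{35})^2 + (1)^2*(e_{56})^2 = 1*(-1) + 1*(+1) = 0 (each basis 2-blade squares to minus the product of its generators' squares); cross terms between blades sharing an index anticommute and cancel. So B^2 = 0.
Answer: null-rotation, certificate B^2 = 0. Because 0 is invariant under every versor sandwich, the classification follows from its sign alone.


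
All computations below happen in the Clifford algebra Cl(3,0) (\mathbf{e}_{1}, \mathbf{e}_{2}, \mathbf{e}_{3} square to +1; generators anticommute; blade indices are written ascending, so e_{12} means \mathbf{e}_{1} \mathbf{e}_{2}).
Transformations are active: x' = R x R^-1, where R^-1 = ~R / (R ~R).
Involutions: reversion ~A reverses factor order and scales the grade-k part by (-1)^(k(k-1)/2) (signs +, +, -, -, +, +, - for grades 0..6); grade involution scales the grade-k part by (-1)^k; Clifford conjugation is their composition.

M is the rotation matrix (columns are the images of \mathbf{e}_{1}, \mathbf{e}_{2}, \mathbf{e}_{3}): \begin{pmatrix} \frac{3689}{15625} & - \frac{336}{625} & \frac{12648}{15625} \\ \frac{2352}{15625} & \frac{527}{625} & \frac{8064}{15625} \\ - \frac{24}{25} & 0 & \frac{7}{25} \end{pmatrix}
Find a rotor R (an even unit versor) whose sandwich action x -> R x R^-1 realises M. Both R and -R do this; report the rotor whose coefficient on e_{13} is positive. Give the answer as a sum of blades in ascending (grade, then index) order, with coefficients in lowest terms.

Method: write R = a + b12*e_{12} + b13*e_{13} + b23*e_{23} with a^2 + b12^2 + b13^2 + b23^2 = 1 (so R^-1 = ~R). Expanding the columns R e_j ~R gives tr M = 4a^2 - 1 and, from the antisymmetric part, M21 - M12 = -4a*b12, M13 - M31 = 4a*b13, M32 - M23 = -4a*b23.
Here tr M = \frac{21239}{15625}, so a^2 = (1 + tr M)/4 = \frac{9216}{15625} and a = ±\frac{96}{125}. Taking a = \frac{96}{125}: M21 - M12 = \frac{10752}{15625}, M13 - M31 = \frac{27648}{15625}, M32 - M23 = -\frac{8064}{15625}, giving b12 = -\frac{28}{125}, b13 = \frac{72}{125}, b23 = \frac{21}{125}, i.e. R = \frac{96}{125} - \frac{28}{125} e_{12} + \frac{72}{125} e_{13} + \frac{21}{125} e_{23}.
Its e_{13} coefficient is already positive.
Answer: \frac{96}{125} - \frac{28}{125} e_{12} + \frac{72}{125} e_{13} + \frac{21}{125} e_{23}. Recall the cover is two-to-one: with M of trace \frac{21239}{15625}, both preimages act alike, and the stated e_{13} sign chooses the sheet.


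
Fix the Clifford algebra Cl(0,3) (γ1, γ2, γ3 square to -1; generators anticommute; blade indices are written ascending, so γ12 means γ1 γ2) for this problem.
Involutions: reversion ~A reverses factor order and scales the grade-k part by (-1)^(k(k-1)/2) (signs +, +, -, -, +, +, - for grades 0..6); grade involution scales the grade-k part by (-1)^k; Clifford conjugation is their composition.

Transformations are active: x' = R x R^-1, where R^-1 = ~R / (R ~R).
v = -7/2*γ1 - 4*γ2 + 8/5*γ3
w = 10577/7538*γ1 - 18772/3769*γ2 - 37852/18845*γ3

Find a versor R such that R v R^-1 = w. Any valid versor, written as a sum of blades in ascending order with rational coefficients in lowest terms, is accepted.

Since q(v) = q(w) = -3081/100, the sum R = v + w = -7903/3769*γ1 - 33848/3769*γ2 - 1540/3769*γ3 does the job whenever invertible.
Answer: -7903/3769*γ1 - 33848/3769*γ2 - 1540/3769*γ3


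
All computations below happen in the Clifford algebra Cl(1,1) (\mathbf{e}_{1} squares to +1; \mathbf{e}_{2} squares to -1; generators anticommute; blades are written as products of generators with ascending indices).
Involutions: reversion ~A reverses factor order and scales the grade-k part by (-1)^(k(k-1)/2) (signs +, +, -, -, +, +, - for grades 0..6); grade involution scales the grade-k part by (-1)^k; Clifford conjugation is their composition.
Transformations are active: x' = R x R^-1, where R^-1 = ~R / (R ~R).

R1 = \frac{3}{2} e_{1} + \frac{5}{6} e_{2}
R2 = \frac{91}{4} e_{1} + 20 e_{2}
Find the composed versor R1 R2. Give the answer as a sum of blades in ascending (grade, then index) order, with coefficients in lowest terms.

Distribute over the terms of R1 (each basis-blade product reordered to ascending indices, repeated generators contracted through their squares):
(\frac{3}{2} e_{1}) R2 = \frac{273}{8} + 30 e_{1} e_{2}
(\frac{5}{6} e_{2}) R2 = -\frac{50}{3} - \frac{455}{24} e_{1} e_{2}
Summing the partial products and collecting blades:
Answer: \frac{419}{24} + \frac{265}{24} e_{1} e_{2}


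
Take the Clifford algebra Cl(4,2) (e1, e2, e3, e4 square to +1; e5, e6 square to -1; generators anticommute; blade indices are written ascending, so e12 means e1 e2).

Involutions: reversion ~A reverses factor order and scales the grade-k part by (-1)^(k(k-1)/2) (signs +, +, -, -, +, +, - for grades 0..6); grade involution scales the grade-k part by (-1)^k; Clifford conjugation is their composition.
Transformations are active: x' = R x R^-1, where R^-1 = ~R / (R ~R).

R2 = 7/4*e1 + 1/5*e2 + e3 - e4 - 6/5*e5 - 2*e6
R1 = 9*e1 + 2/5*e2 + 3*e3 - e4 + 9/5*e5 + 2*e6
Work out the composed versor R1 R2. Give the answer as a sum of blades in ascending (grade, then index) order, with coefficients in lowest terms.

Distribute over the terms of R1 (each basis-blade product reordered to ascending indices, repeated generators contracted through their squares):
(9*e1) R2 = 63/4 + 9/5*e12 + 9*e13 - 9*e14 - 54/5*e15 - 18*e16
(2/5*e2) R2 = 2/25 - 7/10*e12 + 2/5*e23 - 2/5*e24 - 12/25*e25 - 4/5*e26
(3*e3) R2 = 3 - 21/4*e13 - 3/5*e23 - 3*e34 - 18/5*e35 - 6*e36
(-e4) R2 = 1 + 7/4*e14 + 1/5*e24 + e34 + 6/5*e45 + 2*e46
(9/5*e5) R2 = 54/25 - 63/20*e15 - 9/25*e25 - 9/5*e35 + 9/5*e45 - 18/5*e56
(2*e6) R2 = 4 - 7/2*e16 - 2/5*e26 - 2*e36 + 2*e46 + 12/5*e56
Summing the partial products and collecting blades:
Answer: 2599/100 + 11/10*e12 + 15/4*e13 - 29/4*e14 - 279/20*e15 - 43/2*e16 - 1/5*e23 - 1/5*e24 - 21/25*e25 - 6/5*e26 - 2*e34 - 27/5*e35 - 8*e36 + 3*e45 + 4*e46 - 6/5*e56


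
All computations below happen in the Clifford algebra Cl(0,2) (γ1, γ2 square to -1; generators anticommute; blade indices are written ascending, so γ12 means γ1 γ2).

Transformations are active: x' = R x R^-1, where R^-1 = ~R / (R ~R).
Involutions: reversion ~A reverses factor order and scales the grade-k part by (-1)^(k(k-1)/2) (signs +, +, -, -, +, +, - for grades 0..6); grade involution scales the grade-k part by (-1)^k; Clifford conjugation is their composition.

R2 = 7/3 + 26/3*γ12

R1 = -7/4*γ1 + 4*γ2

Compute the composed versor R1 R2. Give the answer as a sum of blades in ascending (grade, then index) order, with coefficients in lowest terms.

Distribute over the terms of R1 (each basis-blade product reordered to ascending indices, repeated generators contracted through their squares):
(-7/4*γ1) R2 = -49/12*γ1 + 91/6*γ2
(4*γ2) R2 = 104/3*γ1 + 28/3*γ2
Summing the partial products and collecting blades:
Answer: 367/12*γ1 + 49/2*γ2


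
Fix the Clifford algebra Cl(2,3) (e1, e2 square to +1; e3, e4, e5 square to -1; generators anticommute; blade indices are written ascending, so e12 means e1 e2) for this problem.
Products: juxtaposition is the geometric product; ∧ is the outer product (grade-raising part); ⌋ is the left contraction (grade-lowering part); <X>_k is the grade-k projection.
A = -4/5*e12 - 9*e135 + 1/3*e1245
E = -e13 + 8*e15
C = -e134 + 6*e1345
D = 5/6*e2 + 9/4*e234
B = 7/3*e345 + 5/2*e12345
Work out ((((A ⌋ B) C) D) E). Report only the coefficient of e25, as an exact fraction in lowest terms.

step 1: 5/6*e3 - 45/2*e24 + 2*e345
step 2: -12*e1 - 5/6*e14 - 2*e15 + 45/2*e123 + 5*e145 - 135*e1235
step 3: -10*e12 - 75/4*e13 + 405/8*e14 + 15/8*e123 + 25/36*e124 + 5/3*e125 - 225/2*e135 + 1215/4*e145 - 27*e1234 + 45/4*e1235 + 25/6*e1245 + 9/2*e12345
step 4: 75/4 - 275/24*e2 + 900*e3 - 2430*e4 + 225/2*e5 + 80*e23 + 19/3*e24 + 365/4*e25 - 405/8*e34 + 150*e35 - 405*e45 - 1271/36*e234 + 50/3*e235 + 181/18*e245 - 1215/4*e345 + 1321/6*e2345
Answer: 365/4


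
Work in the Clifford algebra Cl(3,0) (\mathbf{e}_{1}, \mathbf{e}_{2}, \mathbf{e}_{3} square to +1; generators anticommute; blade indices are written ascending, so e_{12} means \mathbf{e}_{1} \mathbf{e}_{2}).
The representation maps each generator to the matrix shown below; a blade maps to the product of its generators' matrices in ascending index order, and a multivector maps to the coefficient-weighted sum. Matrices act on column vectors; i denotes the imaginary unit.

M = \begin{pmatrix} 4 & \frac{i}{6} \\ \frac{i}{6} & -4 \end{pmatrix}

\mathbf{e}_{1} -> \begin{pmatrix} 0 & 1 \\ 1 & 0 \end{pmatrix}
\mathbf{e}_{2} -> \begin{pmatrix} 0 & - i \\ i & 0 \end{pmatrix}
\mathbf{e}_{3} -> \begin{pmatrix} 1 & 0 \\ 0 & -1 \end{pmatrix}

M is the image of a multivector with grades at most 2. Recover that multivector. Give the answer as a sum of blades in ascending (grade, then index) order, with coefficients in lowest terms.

Method: 1, rho(e_{1}), rho(e_{2}), rho(e_{3}) form a trace-orthogonal basis of the 2x2 complex matrices (tr(X Y) = 2 if X = Y, else 0), so M = m0*1 + m1*rho(e_{1}) + m2*rho(e_{2}) + m3*rho(e_{3}) with m0 = tr(M)/2 = 0, m1 = tr(M rho(e_{1}))/2 = \frac{i}{6}, m2 = tr(M rho(e_{2}))/2 = 0, m3 = tr(M rho(e_{3}))/2 = 4.
Multiplying table entries, the bivector images are rho(e_{12}) = i*rho(e_{3}), rho(e_{13}) = -i*rho(e_{2}), rho(e_{23}) = i*rho(e_{1}); with real blade coefficients the real parts of m0..m3 are the coefficients of 1, e_{1}, e_{2}, e_{3} and the imaginary parts give the bivectors (e_{23}: Im m1, e_{13}: -Im m2, e_{12}: Im m3).
Answer: 4 e_{3} + \frac{1}{6} e_{23}


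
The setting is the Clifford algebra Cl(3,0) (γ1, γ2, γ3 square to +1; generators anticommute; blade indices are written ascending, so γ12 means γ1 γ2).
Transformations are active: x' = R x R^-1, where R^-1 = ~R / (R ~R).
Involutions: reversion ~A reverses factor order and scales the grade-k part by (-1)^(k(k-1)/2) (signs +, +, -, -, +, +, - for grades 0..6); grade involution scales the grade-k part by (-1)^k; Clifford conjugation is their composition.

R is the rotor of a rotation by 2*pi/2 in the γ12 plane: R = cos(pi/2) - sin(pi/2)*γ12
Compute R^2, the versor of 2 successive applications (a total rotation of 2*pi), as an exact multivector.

The rotor phase is half the rotation angle and phases add under composition, so 2 steps in the γ12 plane accumulate phase 2*(pi/2) = pi: R^2 = cos(pi) - sin(pi)*γ12.
cos(pi) = -1 and sin(pi) = 0, so R^2 = -1. The total rotation 2*pi is 1 full turn, so every vector returns to itself, yet the rotor is -1, on the OTHER sheet of the double cover (an odd number of 2*pi turns).
Answer: -1


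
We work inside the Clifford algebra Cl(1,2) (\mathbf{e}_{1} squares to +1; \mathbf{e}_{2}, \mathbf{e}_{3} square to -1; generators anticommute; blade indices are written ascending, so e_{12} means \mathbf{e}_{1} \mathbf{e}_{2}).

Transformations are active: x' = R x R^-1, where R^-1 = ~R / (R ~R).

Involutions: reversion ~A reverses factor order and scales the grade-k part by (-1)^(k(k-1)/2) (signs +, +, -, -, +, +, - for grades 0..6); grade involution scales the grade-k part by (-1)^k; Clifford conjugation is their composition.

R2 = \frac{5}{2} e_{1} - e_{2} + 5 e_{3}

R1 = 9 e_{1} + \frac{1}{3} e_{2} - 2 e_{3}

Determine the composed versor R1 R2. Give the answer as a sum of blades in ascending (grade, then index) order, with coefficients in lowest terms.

Distribute over the terms of R1 (each basis-blade product reordered to ascending indices, repeated generators contracted through their squares):
(9 e_{1}) R2 = \frac{45}{2} - 9 e_{12} + 45 e_{13}
(\frac{1}{3} e_{2}) R2 = \frac{1}{3} - \frac{5}{6} e_{12} + \frac{5}{3} e_{23}
(-2 e_{3}) R2 = 10 + 5 e_{13} - 2 e_{23}
Summing the partial products and collecting blades:
Answer: \frac{197}{6} - \frac{59}{6} e_{12} + 50 e_{13} - \frac{1}{3} e_{23}


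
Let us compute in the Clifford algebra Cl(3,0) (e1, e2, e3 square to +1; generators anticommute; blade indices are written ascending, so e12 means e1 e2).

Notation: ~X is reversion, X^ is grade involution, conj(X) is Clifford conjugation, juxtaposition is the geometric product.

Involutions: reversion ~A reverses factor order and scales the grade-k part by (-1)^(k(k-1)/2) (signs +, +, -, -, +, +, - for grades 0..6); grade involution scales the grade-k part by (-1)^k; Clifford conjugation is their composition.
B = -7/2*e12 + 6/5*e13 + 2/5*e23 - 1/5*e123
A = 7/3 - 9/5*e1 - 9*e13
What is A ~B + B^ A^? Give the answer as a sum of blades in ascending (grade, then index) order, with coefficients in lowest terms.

first term: -54/5 - 81/10*e2 + 54/25*e3 + 137/30*e12 - 14/5*e13 - 4919/150*e23 + 89/75*e123
second term: 54/5 + 9/2*e2 - 54/25*e3 - 353/30*e12 + 14/5*e13 - 4531/150*e23 + 89/75*e123
Answer: -18/5*e2 - 36/5*e12 - 63*e23 + 178/75*e123


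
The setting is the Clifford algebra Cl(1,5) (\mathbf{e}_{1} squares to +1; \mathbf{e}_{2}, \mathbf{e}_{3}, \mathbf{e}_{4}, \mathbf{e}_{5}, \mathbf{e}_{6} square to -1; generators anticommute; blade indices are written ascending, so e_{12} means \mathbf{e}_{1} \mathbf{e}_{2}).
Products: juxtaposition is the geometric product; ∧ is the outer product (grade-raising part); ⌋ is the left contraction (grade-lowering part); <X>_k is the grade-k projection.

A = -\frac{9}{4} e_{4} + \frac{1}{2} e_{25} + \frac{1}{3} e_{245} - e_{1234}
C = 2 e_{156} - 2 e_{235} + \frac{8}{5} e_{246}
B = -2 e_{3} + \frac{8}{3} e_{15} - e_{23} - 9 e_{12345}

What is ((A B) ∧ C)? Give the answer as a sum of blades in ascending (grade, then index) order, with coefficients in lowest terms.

step 1: -9 e_{5} - \frac{4}{3} e_{12} + 3 e_{13} - e_{14} - \frac{9}{2} e_{34} + \frac{1}{2} e_{35} + \frac{26}{9} e_{124} + \frac{9}{2} e_{134} + 6 e_{145} + \frac{9}{4} e_{234} + e_{235} + \frac{1}{3} e_{345} + \frac{81}{4} e_{1235} + 2 e_{2345}
step 2: -\frac{72}{5} e_{2456} + 2 e_{12345} - \frac{24}{5} e_{12346} - 9 e_{13456} - \frac{4}{5} e_{23456} - \frac{9}{2} e_{123456}
Answer: -\frac{72}{5} e_{2456} + 2 e_{12345} - \frac{24}{5} e_{12346} - 9 e_{13456} - \frac{4}{5} e_{23456} - \frac{9}{2} e_{123456}


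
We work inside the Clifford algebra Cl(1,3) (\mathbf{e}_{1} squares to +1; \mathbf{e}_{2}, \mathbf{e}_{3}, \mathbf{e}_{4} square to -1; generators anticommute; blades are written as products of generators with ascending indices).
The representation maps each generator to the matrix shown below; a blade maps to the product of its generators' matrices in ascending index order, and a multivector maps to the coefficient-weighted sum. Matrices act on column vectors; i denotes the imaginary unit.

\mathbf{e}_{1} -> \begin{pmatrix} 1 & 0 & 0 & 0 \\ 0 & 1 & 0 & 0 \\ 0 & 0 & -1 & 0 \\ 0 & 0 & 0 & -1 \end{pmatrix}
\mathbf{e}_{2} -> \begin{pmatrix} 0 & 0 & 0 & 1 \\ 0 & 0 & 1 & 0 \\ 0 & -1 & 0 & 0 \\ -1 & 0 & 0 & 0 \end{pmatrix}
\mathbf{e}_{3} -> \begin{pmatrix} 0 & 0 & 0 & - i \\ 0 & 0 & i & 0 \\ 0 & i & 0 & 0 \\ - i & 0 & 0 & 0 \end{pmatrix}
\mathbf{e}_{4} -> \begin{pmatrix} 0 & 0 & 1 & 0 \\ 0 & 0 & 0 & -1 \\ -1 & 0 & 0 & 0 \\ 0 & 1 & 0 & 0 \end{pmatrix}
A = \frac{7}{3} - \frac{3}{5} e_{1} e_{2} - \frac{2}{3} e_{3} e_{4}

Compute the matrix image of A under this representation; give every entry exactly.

Bivector images (products of the table entries): rho(e_{1} e_{2}) = rho(\mathbf{e}_{1})rho(\mathbf{e}_{2}) = \begin{pmatrix} 0 & 0 & 0 & 1 \\ 0 & 0 & 1 & 0 \\ 0 & 1 & 0 & 0 \\ 1 & 0 & 0 & 0 \end{pmatrix}; rho(e_{3} e_{4}) = rho(\mathbf{e}_{3})rho(\mathbf{e}_{4}) = \begin{pmatrix} 0 & - i & 0 & 0 \\ - i & 0 & 0 & 0 \\ 0 & 0 & 0 & - i \\ 0 & 0 & - i & 0 \end{pmatrix}.
M = (\frac{7}{3})*1 + (-\frac{3}{5})*rho(e_{1} e_{2}) + (-\frac{2}{3})*rho(e_{3} e_{4}), summed entrywise (1 is the identity matrix):
Answer: \begin{pmatrix} \frac{7}{3} & \frac{2 i}{3} & 0 & - \frac{3}{5} \\ \frac{2 i}{3} & \frac{7}{3} & - \frac{3}{5} & 0 \\ 0 & - \frac{3}{5} & \frac{7}{3} & \frac{2 i}{3} \\ - \frac{3}{5} & 0 & \frac{2 i}{3} & \frac{7}{3} \end{pmatrix}


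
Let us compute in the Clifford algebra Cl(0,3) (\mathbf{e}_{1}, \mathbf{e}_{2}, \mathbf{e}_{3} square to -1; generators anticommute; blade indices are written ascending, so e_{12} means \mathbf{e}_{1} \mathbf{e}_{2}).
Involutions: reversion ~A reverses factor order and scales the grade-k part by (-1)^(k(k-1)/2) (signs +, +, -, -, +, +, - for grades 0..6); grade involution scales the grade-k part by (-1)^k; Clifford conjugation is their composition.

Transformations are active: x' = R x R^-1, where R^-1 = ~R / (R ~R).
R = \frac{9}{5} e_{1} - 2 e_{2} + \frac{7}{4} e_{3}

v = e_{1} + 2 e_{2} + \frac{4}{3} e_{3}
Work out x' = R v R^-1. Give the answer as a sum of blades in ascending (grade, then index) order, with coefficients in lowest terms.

~R = \frac{9}{5} e_{1} - 2 e_{2} + \frac{7}{4} e_{3}, and R ~R = -\frac{4121}{400}, so R^-1 = ~R / (-\frac{4121}{400}).
R v = -\frac{2}{15} + \frac{28}{5} e_{12} + \frac{13}{20} e_{13} - \frac{37}{6} e_{23}
Answer: -\frac{3929}{4121} e_{1} - \frac{25366}{12363} e_{2} - \frac{5308}{4121} e_{3}


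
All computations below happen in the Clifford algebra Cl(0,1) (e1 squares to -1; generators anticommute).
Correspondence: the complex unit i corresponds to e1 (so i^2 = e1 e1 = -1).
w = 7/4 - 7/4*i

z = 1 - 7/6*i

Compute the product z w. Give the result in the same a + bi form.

In blades: z = 1 - 7/6*e1, w = 7/4 - 7/4*e1.
Distribute z over w term by term (generator squares from the signature, products reordered to ascending indices): (1)*w = 7/4 - 7/4*e1; (-7/6*e1)*w = -49/24 - 49/24*e1.
Sum: -7/24 - 91/24*e1; translating back through the correspondence:
Answer: -7/24 - 91/24*i


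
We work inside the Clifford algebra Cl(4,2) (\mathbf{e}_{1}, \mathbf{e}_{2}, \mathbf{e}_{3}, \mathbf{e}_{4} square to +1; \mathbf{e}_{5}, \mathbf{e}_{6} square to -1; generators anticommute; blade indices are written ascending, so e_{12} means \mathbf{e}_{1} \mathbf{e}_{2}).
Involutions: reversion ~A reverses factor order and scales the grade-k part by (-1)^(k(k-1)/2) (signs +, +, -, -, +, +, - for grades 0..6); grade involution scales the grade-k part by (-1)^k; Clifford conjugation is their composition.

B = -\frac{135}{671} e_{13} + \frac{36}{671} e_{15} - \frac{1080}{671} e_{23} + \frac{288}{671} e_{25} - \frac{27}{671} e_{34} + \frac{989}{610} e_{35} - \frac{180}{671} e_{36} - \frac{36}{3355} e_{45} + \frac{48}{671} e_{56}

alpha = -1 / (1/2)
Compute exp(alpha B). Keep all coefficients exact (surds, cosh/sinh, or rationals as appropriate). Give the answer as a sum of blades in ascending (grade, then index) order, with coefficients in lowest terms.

B^2 term by term: the squares give (-\frac{135}{671})^2*(e_{13})^2 + (\frac{36}{671})^2*(e_{15})^2 + (-\frac{1080}{671})^2*(e_{23})^2 + (\frac{288}{671})^2*(e_{25})^2 + (-\frac{27}{671})^2*(e_{34})^2 + (\frac{989}{610})^2*(e_{35})^2 + (-\frac{180}{671})^2*(e_{36})^2 + (-\frac{36}{3355})^2*(e_{45})^2 + (\frac{48}{671})^2*(e_{56})^2 = \frac{18225}{450241}*(-1) + \frac{1296}{450241}*(+1) + \frac{1166400}{450241}*(-1) + \frac{82944}{450241}*(+1) + \frac{729}{450241}*(-1) + \frac{978121}{372100}*(+1) + \frac{32400}{450241}*(+1) + \frac{1296}{11256025}*(+1) + \frac{2304}{450241}*(-1) = \frac{1}{4} (each basis 2-blade squares to minus the product of its generators' squares); cross terms between blades sharing an index anticommute and cancel; the commuting (index-disjoint) pairs give grade-4 terms 2*c*c'*(blade product), which cancel blade by blade — e_{1235}: \frac{77760}{450241} - \frac{77760}{450241} = 0; e_{1345}: \frac{1944}{450241} - \frac{1944}{450241} = 0; e_{1356}: -\frac{12960}{450241} + \frac{12960}{450241} = 0; e_{2345}: \frac{15552}{450241} - \frac{15552}{450241} = 0; e_{2356}: -\frac{103680}{450241} + \frac{103680}{450241} = 0; e_{3456}: -\frac{2592}{450241} + \frac{2592}{450241} = 0 — confirming B is simple. So B^2 = \frac{1}{4}.
B^2 = \frac{1}{4} — a positive square means the series sums to a boost: l = \frac{1}{2}, alpha*l = -1, so exp(alpha B) = cosh(-1) + (sinh(-1)/(\frac{1}{2}))*B = \cosh{\left(1 \right)} + (- 2 \sinh{\left(1 \right)})*B.
Answer: \cosh{\left(1 \right)} + \frac{270 \sinh{\left(1 \right)}}{671} e_{13} - \frac{72 \sinh{\left(1 \right)}}{671} e_{15} + \frac{2160 \sinh{\left(1 \right)}}{671} e_{23} - \frac{576 \sinh{\left(1 \right)}}{671} e_{25} + \frac{54 \sinh{\left(1 \right)}}{671} e_{34} - \frac{989 \sinh{\left(1 \right)}}{305} e_{35} + \frac{360 \sinh{\left(1 \right)}}{671} e_{36} + \frac{72 \sinh{\left(1 \right)}}{3355} e_{45} - \frac{96 \sinh{\left(1 \right)}}{671} e_{56}


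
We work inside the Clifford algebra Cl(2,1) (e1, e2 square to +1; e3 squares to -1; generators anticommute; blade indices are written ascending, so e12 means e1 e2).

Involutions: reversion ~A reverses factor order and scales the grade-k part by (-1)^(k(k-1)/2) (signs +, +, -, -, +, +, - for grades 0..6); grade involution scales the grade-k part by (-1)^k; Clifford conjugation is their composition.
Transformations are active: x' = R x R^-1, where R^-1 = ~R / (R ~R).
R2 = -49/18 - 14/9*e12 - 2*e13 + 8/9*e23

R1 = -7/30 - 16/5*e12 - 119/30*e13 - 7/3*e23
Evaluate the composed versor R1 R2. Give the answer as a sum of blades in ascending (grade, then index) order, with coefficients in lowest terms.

Distribute over the terms of R1 (each basis-blade product reordered to ascending indices, repeated generators contracted through their squares):
(-7/30) R2 = 343/540 + 49/135*e12 + 7/15*e13 - 28/135*e23
(-16/5*e12) R2 = -224/45 + 392/45*e12 - 128/45*e13 - 32/5*e23
(-119/30*e13) R2 = 119/15 - 476/135*e12 + 5831/540*e13 + 833/135*e23
(-7/3*e23) R2 = -56/27 - 14/3*e12 - 98/27*e13 + 343/54*e23
Summing the partial products and collecting blades:
Answer: 91/60 + 119/135*e12 + 2587/540*e13 + 1597/270*e23


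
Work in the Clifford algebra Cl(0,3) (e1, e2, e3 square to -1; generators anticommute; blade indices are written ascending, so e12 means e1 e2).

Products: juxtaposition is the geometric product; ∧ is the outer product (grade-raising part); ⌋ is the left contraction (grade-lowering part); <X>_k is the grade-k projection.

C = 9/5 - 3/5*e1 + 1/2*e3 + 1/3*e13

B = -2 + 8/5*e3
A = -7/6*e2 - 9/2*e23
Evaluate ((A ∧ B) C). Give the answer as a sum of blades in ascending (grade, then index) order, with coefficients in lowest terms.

step 1: 7/3*e2 + 107/15*e23
step 2: 19/30*e2 - 44/45*e12 + 2101/150*e23 - 1138/225*e123
Answer: 19/30*e2 - 44/45*e12 + 2101/150*e23 - 1138/225*e123
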